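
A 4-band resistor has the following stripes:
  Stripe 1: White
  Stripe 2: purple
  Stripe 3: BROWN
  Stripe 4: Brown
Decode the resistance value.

White → 9 (first significant figure)
Violet → 7 (second significant figure)
Brown → ×10 multiplier
97 × 10 = 970 Ω

970 Ω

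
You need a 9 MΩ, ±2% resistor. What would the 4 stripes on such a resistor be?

white, black, green, red

9000000 Ω = 90 × 10^5.
9 → white
0 → black
Multiplier 10^5 → green.
±2% tolerance → red.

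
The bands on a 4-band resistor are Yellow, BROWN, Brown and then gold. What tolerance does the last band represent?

±5%

The last band, gold, is the tolerance band.
Gold corresponds to ±5%.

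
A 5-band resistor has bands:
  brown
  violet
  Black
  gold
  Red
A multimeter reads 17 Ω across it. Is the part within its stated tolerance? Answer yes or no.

Brown → 1 (first significant figure)
Violet → 7 (second significant figure)
Black → 0 (third significant figure)
Gold → ×0.1 multiplier
Red → ±2% tolerance
170 × 0.1 = 17 Ω
Allowed range: 16.66 Ω to 17.34 Ω.
17 Ω lies inside that range.

yes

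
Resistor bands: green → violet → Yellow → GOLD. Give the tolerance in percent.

The last band, gold, is the tolerance band.
Gold corresponds to ±5%.

±5%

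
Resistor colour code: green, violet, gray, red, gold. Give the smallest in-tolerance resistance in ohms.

54910 Ω

Green → 5 (first significant figure)
Violet → 7 (second significant figure)
Grey → 8 (third significant figure)
Red → ×10^2 multiplier
Gold → ±5% tolerance
578 × 100 = 57800 Ω
Smallest = 57800 × (1 − 5/100) = 54910 Ω.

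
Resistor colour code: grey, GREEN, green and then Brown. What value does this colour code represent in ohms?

8500000 Ω

Grey → 8 (first significant figure)
Green → 5 (second significant figure)
Green → ×10^5 multiplier
85 × 100000 = 8500000 Ω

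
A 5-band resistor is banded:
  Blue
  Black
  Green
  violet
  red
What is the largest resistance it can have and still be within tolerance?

6171000000 Ω

Blue → 6 (first significant figure)
Black → 0 (second significant figure)
Green → 5 (third significant figure)
Violet → ×10^7 multiplier
Red → ±2% tolerance
605 × 10000000 = 6050000000 Ω
Largest = 6050000000 × (1 + 2/100) = 6171000000 Ω.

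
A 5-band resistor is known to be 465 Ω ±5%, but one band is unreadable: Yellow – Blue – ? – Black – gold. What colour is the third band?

465 Ω = 465 × 10^0.
The third band gives digit 5 of the significand, and 5 is green.

green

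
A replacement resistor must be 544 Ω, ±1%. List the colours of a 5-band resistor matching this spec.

green, yellow, yellow, black, brown

544 Ω = 544 × 10^0.
5 → green
4 → yellow
4 → yellow
Multiplier 10^0 → black.
±1% tolerance → brown.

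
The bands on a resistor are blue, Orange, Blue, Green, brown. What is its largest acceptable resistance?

64236000 Ω

Blue → 6 (first significant figure)
Orange → 3 (second significant figure)
Blue → 6 (third significant figure)
Green → ×10^5 multiplier
Brown → ±1% tolerance
636 × 100000 = 63600000 Ω
Largest = 63600000 × (1 + 1/100) = 64236000 Ω.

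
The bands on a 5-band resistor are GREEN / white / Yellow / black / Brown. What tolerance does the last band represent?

±1%

The last band, brown, is the tolerance band.
Brown corresponds to ±1%.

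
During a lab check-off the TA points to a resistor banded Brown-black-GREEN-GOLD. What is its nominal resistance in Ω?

1000000 Ω

Brown → 1 (first significant figure)
Black → 0 (second significant figure)
Green → ×10^5 multiplier
10 × 100000 = 1000000 Ω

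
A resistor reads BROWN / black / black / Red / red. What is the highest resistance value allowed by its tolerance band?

10200 Ω

Brown → 1 (first significant figure)
Black → 0 (second significant figure)
Black → 0 (third significant figure)
Red → ×10^2 multiplier
Red → ±2% tolerance
100 × 100 = 10000 Ω
Highest = 10000 × (1 + 2/100) = 10200 Ω.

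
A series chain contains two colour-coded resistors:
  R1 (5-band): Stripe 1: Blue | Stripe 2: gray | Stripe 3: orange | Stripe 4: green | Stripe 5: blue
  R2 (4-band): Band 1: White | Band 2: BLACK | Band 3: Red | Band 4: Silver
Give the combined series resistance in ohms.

R1: blue, grey, orange → 683; green ×10^5 → 68300000 Ω.
R2: white, black → 90; red ×10^2 → 9000 Ω.
Series: 68300000 + 9000 = 68309000 Ω.

68309000 Ω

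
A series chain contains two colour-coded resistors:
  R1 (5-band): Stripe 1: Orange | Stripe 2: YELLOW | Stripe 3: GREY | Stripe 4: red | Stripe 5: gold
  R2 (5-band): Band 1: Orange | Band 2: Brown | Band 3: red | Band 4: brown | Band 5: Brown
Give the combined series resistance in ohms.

R1: orange, yellow, grey → 348; red ×10^2 → 34800 Ω.
R2: orange, brown, red → 312; brown ×10 → 3120 Ω.
Series: 34800 + 3120 = 37920 Ω.

37920 Ω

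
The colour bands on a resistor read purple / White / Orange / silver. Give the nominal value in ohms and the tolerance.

79000 Ω ±10%

Violet → 7 (first significant figure)
White → 9 (second significant figure)
Orange → ×10^3 multiplier
Silver → ±10% tolerance
79 × 1000 = 79000 Ω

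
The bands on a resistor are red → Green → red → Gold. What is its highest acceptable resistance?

2625 Ω

Red → 2 (first significant figure)
Green → 5 (second significant figure)
Red → ×10^2 multiplier
Gold → ±5% tolerance
25 × 100 = 2500 Ω
Highest = 2500 × (1 + 5/100) = 2625 Ω.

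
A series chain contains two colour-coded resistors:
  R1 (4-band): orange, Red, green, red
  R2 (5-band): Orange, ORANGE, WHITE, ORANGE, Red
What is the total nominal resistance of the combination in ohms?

R1: orange, red → 32; green ×10^5 → 3200000 Ω.
R2: orange, orange, white → 339; orange ×10^3 → 339000 Ω.
Series: 3200000 + 339000 = 3539000 Ω.

3539000 Ω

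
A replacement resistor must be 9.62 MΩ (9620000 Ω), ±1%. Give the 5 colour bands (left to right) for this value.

9620000 Ω = 962 × 10^4.
9 → white
6 → blue
2 → red
Multiplier 10^4 → yellow.
±1% tolerance → brown.

white, blue, red, yellow, brown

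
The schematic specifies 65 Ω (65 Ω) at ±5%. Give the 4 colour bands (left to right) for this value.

blue, green, black, gold

65 Ω = 65 × 10^0.
6 → blue
5 → green
Multiplier 10^0 → black.
±5% tolerance → gold.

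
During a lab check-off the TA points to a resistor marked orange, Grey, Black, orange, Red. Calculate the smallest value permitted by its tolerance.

Orange → 3 (first significant figure)
Grey → 8 (second significant figure)
Black → 0 (third significant figure)
Orange → ×10^3 multiplier
Red → ±2% tolerance
380 × 1000 = 380000 Ω
Smallest = 380000 × (1 − 2/100) = 372400 Ω.

372400 Ω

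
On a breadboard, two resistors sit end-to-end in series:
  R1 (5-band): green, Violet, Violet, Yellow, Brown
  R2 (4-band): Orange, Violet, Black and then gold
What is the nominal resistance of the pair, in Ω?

5770037 Ω

R1: green, violet, violet → 577; yellow ×10^4 → 5770000 Ω.
R2: orange, violet → 37; black ×1 → 37 Ω.
Series: 5770000 + 37 = 5770037 Ω.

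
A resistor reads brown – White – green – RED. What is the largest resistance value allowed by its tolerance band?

Brown → 1 (first significant figure)
White → 9 (second significant figure)
Green → ×10^5 multiplier
Red → ±2% tolerance
19 × 100000 = 1900000 Ω
Largest = 1900000 × (1 + 2/100) = 1938000 Ω.

1938000 Ω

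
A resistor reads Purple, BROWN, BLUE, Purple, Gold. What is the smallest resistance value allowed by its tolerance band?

6802000000 Ω

Violet → 7 (first significant figure)
Brown → 1 (second significant figure)
Blue → 6 (third significant figure)
Violet → ×10^7 multiplier
Gold → ±5% tolerance
716 × 10000000 = 7160000000 Ω
Smallest = 7160000000 × (1 − 5/100) = 6802000000 Ω.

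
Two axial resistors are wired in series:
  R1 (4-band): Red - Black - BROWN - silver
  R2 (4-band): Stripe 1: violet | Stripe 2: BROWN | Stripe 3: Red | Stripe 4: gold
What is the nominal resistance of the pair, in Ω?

7300 Ω

R1: red, black → 20; brown ×10 → 200 Ω.
R2: violet, brown → 71; red ×10^2 → 7100 Ω.
Series: 200 + 7100 = 7300 Ω.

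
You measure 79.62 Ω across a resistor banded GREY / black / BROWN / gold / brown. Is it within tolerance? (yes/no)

yes

Grey → 8 (first significant figure)
Black → 0 (second significant figure)
Brown → 1 (third significant figure)
Gold → ×0.1 multiplier
Brown → ±1% tolerance
801 × 0.1 = 80.1 Ω
Allowed range: 79.299 Ω to 80.901 Ω.
79.62 Ω lies inside that range.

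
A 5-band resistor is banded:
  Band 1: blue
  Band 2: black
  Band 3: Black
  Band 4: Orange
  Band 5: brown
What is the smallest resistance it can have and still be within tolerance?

Blue → 6 (first significant figure)
Black → 0 (second significant figure)
Black → 0 (third significant figure)
Orange → ×10^3 multiplier
Brown → ±1% tolerance
600 × 1000 = 600000 Ω
Smallest = 600000 × (1 − 1/100) = 594000 Ω.

594000 Ω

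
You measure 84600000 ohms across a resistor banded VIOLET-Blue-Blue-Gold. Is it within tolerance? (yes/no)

no

Violet → 7 (first significant figure)
Blue → 6 (second significant figure)
Blue → ×10^6 multiplier
Gold → ±5% tolerance
76 × 1000000 = 76000000 Ω
Allowed range: 72200000 Ω to 79800000 Ω.
84600000 ohms lies outside that range.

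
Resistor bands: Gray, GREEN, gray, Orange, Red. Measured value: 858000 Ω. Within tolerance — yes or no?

Grey → 8 (first significant figure)
Green → 5 (second significant figure)
Grey → 8 (third significant figure)
Orange → ×10^3 multiplier
Red → ±2% tolerance
858 × 1000 = 858000 Ω
Allowed range: 840840 Ω to 875160 Ω.
858000 Ω lies inside that range.

yes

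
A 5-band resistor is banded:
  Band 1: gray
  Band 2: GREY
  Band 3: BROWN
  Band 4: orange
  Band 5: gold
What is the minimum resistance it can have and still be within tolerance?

836950 Ω

Grey → 8 (first significant figure)
Grey → 8 (second significant figure)
Brown → 1 (third significant figure)
Orange → ×10^3 multiplier
Gold → ±5% tolerance
881 × 1000 = 881000 Ω
Minimum = 881000 × (1 − 5/100) = 836950 Ω.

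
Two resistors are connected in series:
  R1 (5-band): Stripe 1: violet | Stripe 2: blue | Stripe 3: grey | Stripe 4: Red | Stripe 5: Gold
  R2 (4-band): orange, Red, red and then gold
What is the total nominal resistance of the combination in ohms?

R1: violet, blue, grey → 768; red ×10^2 → 76800 Ω.
R2: orange, red → 32; red ×10^2 → 3200 Ω.
Series: 76800 + 3200 = 80000 Ω.

80000 Ω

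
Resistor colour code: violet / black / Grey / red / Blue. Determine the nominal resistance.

Violet → 7 (first significant figure)
Black → 0 (second significant figure)
Grey → 8 (third significant figure)
Red → ×10^2 multiplier
708 × 100 = 70800 Ω

70800 Ω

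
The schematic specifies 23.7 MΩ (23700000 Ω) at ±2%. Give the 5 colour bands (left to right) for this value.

23700000 Ω = 237 × 10^5.
2 → red
3 → orange
7 → violet
Multiplier 10^5 → green.
±2% tolerance → red.

red, orange, violet, green, red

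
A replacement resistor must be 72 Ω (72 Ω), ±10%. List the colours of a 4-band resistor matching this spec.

72 Ω = 72 × 10^0.
7 → violet
2 → red
Multiplier 10^0 → black.
±10% tolerance → silver.

violet, red, black, silver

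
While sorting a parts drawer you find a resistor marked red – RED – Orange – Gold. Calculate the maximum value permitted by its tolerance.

23100 Ω

Red → 2 (first significant figure)
Red → 2 (second significant figure)
Orange → ×10^3 multiplier
Gold → ±5% tolerance
22 × 1000 = 22000 Ω
Maximum = 22000 × (1 + 5/100) = 23100 Ω.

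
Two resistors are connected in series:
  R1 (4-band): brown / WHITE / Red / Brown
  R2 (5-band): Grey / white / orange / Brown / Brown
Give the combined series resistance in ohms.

R1: brown, white → 19; red ×10^2 → 1900 Ω.
R2: grey, white, orange → 893; brown ×10 → 8930 Ω.
Series: 1900 + 8930 = 10830 Ω.

10830 Ω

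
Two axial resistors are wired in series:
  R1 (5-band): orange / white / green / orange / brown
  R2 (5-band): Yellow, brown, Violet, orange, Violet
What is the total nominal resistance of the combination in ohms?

812000 Ω

R1: orange, white, green → 395; orange ×10^3 → 395000 Ω.
R2: yellow, brown, violet → 417; orange ×10^3 → 417000 Ω.
Series: 395000 + 417000 = 812000 Ω.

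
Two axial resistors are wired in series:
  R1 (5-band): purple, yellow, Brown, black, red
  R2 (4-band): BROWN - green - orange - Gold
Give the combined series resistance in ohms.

R1: violet, yellow, brown → 741; black ×1 → 741 Ω.
R2: brown, green → 15; orange ×10^3 → 15000 Ω.
Series: 741 + 15000 = 15741 Ω.

15741 Ω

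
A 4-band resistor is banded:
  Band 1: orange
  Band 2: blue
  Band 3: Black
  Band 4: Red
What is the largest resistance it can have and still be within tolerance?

36.72 Ω

Orange → 3 (first significant figure)
Blue → 6 (second significant figure)
Black → ×1 multiplier
Red → ±2% tolerance
36 × 1 = 36 Ω
Largest = 36 × (1 + 2/100) = 36.72 Ω.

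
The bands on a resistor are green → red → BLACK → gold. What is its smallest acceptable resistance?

Green → 5 (first significant figure)
Red → 2 (second significant figure)
Black → ×1 multiplier
Gold → ±5% tolerance
52 × 1 = 52 Ω
Smallest = 52 × (1 − 5/100) = 49.4 Ω.

49.4 Ω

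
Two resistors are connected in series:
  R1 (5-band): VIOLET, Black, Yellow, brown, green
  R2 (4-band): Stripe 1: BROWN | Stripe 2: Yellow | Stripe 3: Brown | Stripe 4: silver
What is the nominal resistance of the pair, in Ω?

R1: violet, black, yellow → 704; brown ×10 → 7040 Ω.
R2: brown, yellow → 14; brown ×10 → 140 Ω.
Series: 7040 + 140 = 7180 Ω.

7180 Ω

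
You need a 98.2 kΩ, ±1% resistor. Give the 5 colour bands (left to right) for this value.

98200 Ω = 982 × 10^2.
9 → white
8 → grey
2 → red
Multiplier 10^2 → red.
±1% tolerance → brown.

white, grey, red, red, brown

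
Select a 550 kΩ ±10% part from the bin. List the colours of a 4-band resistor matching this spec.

550000 Ω = 55 × 10^4.
5 → green
5 → green
Multiplier 10^4 → yellow.
±10% tolerance → silver.

green, green, yellow, silver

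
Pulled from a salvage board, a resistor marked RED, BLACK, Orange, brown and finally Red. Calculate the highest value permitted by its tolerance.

2070.6 Ω

Red → 2 (first significant figure)
Black → 0 (second significant figure)
Orange → 3 (third significant figure)
Brown → ×10 multiplier
Red → ±2% tolerance
203 × 10 = 2030 Ω
Highest = 2030 × (1 + 2/100) = 2070.6 Ω.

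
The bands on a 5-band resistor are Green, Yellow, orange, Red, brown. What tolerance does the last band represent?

±1%

The last band, brown, is the tolerance band.
Brown corresponds to ±1%.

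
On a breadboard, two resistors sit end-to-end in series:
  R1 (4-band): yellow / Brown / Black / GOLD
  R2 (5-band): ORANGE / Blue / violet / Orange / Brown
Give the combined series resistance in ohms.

R1: yellow, brown → 41; black ×1 → 41 Ω.
R2: orange, blue, violet → 367; orange ×10^3 → 367000 Ω.
Series: 41 + 367000 = 367041 Ω.

367041 Ω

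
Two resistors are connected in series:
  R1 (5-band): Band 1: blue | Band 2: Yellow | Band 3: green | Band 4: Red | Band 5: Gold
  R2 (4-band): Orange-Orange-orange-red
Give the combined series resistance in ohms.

R1: blue, yellow, green → 645; red ×10^2 → 64500 Ω.
R2: orange, orange → 33; orange ×10^3 → 33000 Ω.
Series: 64500 + 33000 = 97500 Ω.

97500 Ω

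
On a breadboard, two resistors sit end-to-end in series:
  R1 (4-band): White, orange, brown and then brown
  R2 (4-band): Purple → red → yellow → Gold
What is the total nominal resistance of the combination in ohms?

720930 Ω

R1: white, orange → 93; brown ×10 → 930 Ω.
R2: violet, red → 72; yellow ×10^4 → 720000 Ω.
Series: 930 + 720000 = 720930 Ω.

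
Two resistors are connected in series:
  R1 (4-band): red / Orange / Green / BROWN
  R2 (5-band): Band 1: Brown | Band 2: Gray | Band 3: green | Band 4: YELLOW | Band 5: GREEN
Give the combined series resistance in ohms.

4150000 Ω

R1: red, orange → 23; green ×10^5 → 2300000 Ω.
R2: brown, grey, green → 185; yellow ×10^4 → 1850000 Ω.
Series: 2300000 + 1850000 = 4150000 Ω.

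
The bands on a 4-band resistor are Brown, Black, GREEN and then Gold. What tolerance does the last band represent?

The last band, gold, is the tolerance band.
Gold corresponds to ±5%.

±5%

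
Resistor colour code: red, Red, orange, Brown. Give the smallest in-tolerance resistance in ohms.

Red → 2 (first significant figure)
Red → 2 (second significant figure)
Orange → ×10^3 multiplier
Brown → ±1% tolerance
22 × 1000 = 22000 Ω
Smallest = 22000 × (1 − 1/100) = 21780 Ω.

21780 Ω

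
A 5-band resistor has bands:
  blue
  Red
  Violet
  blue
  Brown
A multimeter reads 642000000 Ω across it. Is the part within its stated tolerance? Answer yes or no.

no

Blue → 6 (first significant figure)
Red → 2 (second significant figure)
Violet → 7 (third significant figure)
Blue → ×10^6 multiplier
Brown → ±1% tolerance
627 × 1000000 = 627000000 Ω
Allowed range: 620730000 Ω to 633270000 Ω.
642000000 Ω lies outside that range.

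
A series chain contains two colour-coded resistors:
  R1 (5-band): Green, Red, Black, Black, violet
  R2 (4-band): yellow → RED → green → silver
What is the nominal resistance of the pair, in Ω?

R1: green, red, black → 520; black ×1 → 520 Ω.
R2: yellow, red → 42; green ×10^5 → 4200000 Ω.
Series: 520 + 4200000 = 4200520 Ω.

4200520 Ω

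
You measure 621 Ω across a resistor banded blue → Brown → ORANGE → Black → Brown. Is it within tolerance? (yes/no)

no

Blue → 6 (first significant figure)
Brown → 1 (second significant figure)
Orange → 3 (third significant figure)
Black → ×1 multiplier
Brown → ±1% tolerance
613 × 1 = 613 Ω
Allowed range: 606.87 Ω to 619.13 Ω.
621 Ω lies outside that range.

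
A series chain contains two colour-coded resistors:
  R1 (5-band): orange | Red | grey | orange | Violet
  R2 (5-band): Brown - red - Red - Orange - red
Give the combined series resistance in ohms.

450000 Ω

R1: orange, red, grey → 328; orange ×10^3 → 328000 Ω.
R2: brown, red, red → 122; orange ×10^3 → 122000 Ω.
Series: 328000 + 122000 = 450000 Ω.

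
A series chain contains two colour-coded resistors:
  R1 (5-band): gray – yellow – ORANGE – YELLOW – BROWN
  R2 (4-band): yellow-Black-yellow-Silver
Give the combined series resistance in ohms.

R1: grey, yellow, orange → 843; yellow ×10^4 → 8430000 Ω.
R2: yellow, black → 40; yellow ×10^4 → 400000 Ω.
Series: 8430000 + 400000 = 8830000 Ω.

8830000 Ω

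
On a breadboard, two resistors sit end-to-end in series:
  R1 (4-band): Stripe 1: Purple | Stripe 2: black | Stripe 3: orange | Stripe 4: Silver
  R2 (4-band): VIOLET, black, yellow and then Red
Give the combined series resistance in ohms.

R1: violet, black → 70; orange ×10^3 → 70000 Ω.
R2: violet, black → 70; yellow ×10^4 → 700000 Ω.
Series: 70000 + 700000 = 770000 Ω.

770000 Ω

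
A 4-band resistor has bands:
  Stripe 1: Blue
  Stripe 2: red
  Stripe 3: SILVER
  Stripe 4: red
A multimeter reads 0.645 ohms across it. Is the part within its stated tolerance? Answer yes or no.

no

Blue → 6 (first significant figure)
Red → 2 (second significant figure)
Silver → ×0.01 multiplier
Red → ±2% tolerance
62 × 0.01 = 0.62 Ω
Allowed range: 0.6076 Ω to 0.6324 Ω.
0.645 ohms lies outside that range.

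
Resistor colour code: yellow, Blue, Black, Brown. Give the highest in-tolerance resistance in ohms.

46.46 Ω

Yellow → 4 (first significant figure)
Blue → 6 (second significant figure)
Black → ×1 multiplier
Brown → ±1% tolerance
46 × 1 = 46 Ω
Highest = 46 × (1 + 1/100) = 46.46 Ω.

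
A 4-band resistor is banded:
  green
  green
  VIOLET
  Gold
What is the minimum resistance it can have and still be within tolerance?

522500000 Ω

Green → 5 (first significant figure)
Green → 5 (second significant figure)
Violet → ×10^7 multiplier
Gold → ±5% tolerance
55 × 10000000 = 550000000 Ω
Minimum = 550000000 × (1 − 5/100) = 522500000 Ω.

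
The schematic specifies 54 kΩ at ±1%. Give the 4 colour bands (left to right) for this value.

54000 Ω = 54 × 10^3.
5 → green
4 → yellow
Multiplier 10^3 → orange.
±1% tolerance → brown.

green, yellow, orange, brown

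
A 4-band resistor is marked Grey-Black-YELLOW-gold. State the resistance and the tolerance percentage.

Grey → 8 (first significant figure)
Black → 0 (second significant figure)
Yellow → ×10^4 multiplier
Gold → ±5% tolerance
80 × 10000 = 800000 Ω

800000 Ω ±5%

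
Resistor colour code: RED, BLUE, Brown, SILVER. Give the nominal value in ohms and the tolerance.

260 Ω ±10%

Red → 2 (first significant figure)
Blue → 6 (second significant figure)
Brown → ×10 multiplier
Silver → ±10% tolerance
26 × 10 = 260 Ω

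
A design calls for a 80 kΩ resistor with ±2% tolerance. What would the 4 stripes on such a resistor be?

grey, black, orange, red

80000 Ω = 80 × 10^3.
8 → grey
0 → black
Multiplier 10^3 → orange.
±2% tolerance → red.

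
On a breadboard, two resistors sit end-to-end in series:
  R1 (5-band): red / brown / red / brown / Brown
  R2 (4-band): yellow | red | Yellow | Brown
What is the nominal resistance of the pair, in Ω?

R1: red, brown, red → 212; brown ×10 → 2120 Ω.
R2: yellow, red → 42; yellow ×10^4 → 420000 Ω.
Series: 2120 + 420000 = 422120 Ω.

422120 Ω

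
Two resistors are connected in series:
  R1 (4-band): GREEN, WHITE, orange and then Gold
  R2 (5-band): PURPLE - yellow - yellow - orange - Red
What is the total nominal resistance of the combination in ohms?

803000 Ω

R1: green, white → 59; orange ×10^3 → 59000 Ω.
R2: violet, yellow, yellow → 744; orange ×10^3 → 744000 Ω.
Series: 59000 + 744000 = 803000 Ω.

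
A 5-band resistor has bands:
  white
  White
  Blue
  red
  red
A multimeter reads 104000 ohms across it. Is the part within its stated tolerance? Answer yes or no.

no

White → 9 (first significant figure)
White → 9 (second significant figure)
Blue → 6 (third significant figure)
Red → ×10^2 multiplier
Red → ±2% tolerance
996 × 100 = 99600 Ω
Allowed range: 97608 Ω to 101592 Ω.
104000 ohms lies outside that range.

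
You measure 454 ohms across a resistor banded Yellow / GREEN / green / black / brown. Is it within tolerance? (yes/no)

Yellow → 4 (first significant figure)
Green → 5 (second significant figure)
Green → 5 (third significant figure)
Black → ×1 multiplier
Brown → ±1% tolerance
455 × 1 = 455 Ω
Allowed range: 450.45 Ω to 459.55 Ω.
454 ohms lies inside that range.

yes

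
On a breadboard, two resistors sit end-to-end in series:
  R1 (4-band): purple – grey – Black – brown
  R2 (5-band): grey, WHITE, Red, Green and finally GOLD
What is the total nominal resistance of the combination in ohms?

89200078 Ω

R1: violet, grey → 78; black ×1 → 78 Ω.
R2: grey, white, red → 892; green ×10^5 → 89200000 Ω.
Series: 78 + 89200000 = 89200078 Ω.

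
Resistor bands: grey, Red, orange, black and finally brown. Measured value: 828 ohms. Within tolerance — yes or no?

Grey → 8 (first significant figure)
Red → 2 (second significant figure)
Orange → 3 (third significant figure)
Black → ×1 multiplier
Brown → ±1% tolerance
823 × 1 = 823 Ω
Allowed range: 814.77 Ω to 831.23 Ω.
828 ohms lies inside that range.

yes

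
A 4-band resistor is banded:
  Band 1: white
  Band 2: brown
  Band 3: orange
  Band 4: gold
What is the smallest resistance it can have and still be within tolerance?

86450 Ω

White → 9 (first significant figure)
Brown → 1 (second significant figure)
Orange → ×10^3 multiplier
Gold → ±5% tolerance
91 × 1000 = 91000 Ω
Smallest = 91000 × (1 − 5/100) = 86450 Ω.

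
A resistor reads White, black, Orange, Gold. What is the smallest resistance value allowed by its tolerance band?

85500 Ω

White → 9 (first significant figure)
Black → 0 (second significant figure)
Orange → ×10^3 multiplier
Gold → ±5% tolerance
90 × 1000 = 90000 Ω
Smallest = 90000 × (1 − 5/100) = 85500 Ω.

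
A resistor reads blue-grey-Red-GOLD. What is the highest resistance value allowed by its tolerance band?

7140 Ω

Blue → 6 (first significant figure)
Grey → 8 (second significant figure)
Red → ×10^2 multiplier
Gold → ±5% tolerance
68 × 100 = 6800 Ω
Highest = 6800 × (1 + 5/100) = 7140 Ω.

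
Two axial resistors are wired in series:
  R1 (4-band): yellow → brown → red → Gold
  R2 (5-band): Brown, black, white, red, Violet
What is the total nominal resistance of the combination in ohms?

15000 Ω

R1: yellow, brown → 41; red ×10^2 → 4100 Ω.
R2: brown, black, white → 109; red ×10^2 → 10900 Ω.
Series: 4100 + 10900 = 15000 Ω.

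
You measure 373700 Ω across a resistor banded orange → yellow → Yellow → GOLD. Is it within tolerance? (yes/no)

Orange → 3 (first significant figure)
Yellow → 4 (second significant figure)
Yellow → ×10^4 multiplier
Gold → ±5% tolerance
34 × 10000 = 340000 Ω
Allowed range: 323000 Ω to 357000 Ω.
373700 Ω lies outside that range.

no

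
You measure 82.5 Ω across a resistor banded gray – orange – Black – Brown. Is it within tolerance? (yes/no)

yes

Grey → 8 (first significant figure)
Orange → 3 (second significant figure)
Black → ×1 multiplier
Brown → ±1% tolerance
83 × 1 = 83 Ω
Allowed range: 82.17 Ω to 83.83 Ω.
82.5 Ω lies inside that range.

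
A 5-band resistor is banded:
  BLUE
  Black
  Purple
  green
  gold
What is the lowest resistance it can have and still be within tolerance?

57665000 Ω

Blue → 6 (first significant figure)
Black → 0 (second significant figure)
Violet → 7 (third significant figure)
Green → ×10^5 multiplier
Gold → ±5% tolerance
607 × 100000 = 60700000 Ω
Lowest = 60700000 × (1 − 5/100) = 57665000 Ω.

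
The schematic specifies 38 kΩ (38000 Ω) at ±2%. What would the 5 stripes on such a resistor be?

orange, grey, black, red, red

38000 Ω = 380 × 10^2.
3 → orange
8 → grey
0 → black
Multiplier 10^2 → red.
±2% tolerance → red.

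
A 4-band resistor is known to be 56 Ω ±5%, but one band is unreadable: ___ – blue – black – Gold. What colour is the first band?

green

56 Ω = 56 × 10^0.
The first band gives digit 5 of the significand, and 5 is green.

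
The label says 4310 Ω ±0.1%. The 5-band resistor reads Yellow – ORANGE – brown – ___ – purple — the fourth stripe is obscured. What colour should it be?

4310 Ω = 431 × 10^1.
The fourth band is the multiplier, 10^1, which is brown.

brown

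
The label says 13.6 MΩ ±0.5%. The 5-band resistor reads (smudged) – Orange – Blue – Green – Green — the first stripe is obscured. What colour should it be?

brown

13600000 Ω = 136 × 10^5.
The first band gives digit 1 of the significand, and 1 is brown.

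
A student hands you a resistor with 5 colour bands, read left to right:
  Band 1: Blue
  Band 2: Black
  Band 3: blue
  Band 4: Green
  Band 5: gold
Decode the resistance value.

60600000 Ω

Blue → 6 (first significant figure)
Black → 0 (second significant figure)
Blue → 6 (third significant figure)
Green → ×10^5 multiplier
606 × 100000 = 60600000 Ω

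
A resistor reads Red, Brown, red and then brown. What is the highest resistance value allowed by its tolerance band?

Red → 2 (first significant figure)
Brown → 1 (second significant figure)
Red → ×10^2 multiplier
Brown → ±1% tolerance
21 × 100 = 2100 Ω
Highest = 2100 × (1 + 1/100) = 2121 Ω.

2121 Ω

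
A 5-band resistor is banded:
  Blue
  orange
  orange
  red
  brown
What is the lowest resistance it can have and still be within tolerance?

62667 Ω

Blue → 6 (first significant figure)
Orange → 3 (second significant figure)
Orange → 3 (third significant figure)
Red → ×10^2 multiplier
Brown → ±1% tolerance
633 × 100 = 63300 Ω
Lowest = 63300 × (1 − 1/100) = 62667 Ω.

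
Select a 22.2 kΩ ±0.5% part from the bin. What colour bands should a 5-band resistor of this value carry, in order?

22200 Ω = 222 × 10^2.
2 → red
2 → red
2 → red
Multiplier 10^2 → red.
±0.5% tolerance → green.

red, red, red, red, green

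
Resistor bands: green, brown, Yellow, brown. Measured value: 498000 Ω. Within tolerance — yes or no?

no

Green → 5 (first significant figure)
Brown → 1 (second significant figure)
Yellow → ×10^4 multiplier
Brown → ±1% tolerance
51 × 10000 = 510000 Ω
Allowed range: 504900 Ω to 515100 Ω.
498000 Ω lies outside that range.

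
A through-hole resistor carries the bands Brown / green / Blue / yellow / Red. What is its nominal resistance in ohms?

Brown → 1 (first significant figure)
Green → 5 (second significant figure)
Blue → 6 (third significant figure)
Yellow → ×10^4 multiplier
156 × 10000 = 1560000 Ω

1560000 Ω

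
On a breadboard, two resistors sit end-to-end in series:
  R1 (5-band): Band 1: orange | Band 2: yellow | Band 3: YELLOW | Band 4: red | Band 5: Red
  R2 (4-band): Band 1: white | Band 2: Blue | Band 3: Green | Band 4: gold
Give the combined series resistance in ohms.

R1: orange, yellow, yellow → 344; red ×10^2 → 34400 Ω.
R2: white, blue → 96; green ×10^5 → 9600000 Ω.
Series: 34400 + 9600000 = 9634400 Ω.

9634400 Ω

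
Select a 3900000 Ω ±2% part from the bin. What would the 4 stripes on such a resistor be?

orange, white, green, red

3900000 Ω = 39 × 10^5.
3 → orange
9 → white
Multiplier 10^5 → green.
±2% tolerance → red.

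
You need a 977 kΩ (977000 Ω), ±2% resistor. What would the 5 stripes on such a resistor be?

977000 Ω = 977 × 10^3.
9 → white
7 → violet
7 → violet
Multiplier 10^3 → orange.
±2% tolerance → red.

white, violet, violet, orange, red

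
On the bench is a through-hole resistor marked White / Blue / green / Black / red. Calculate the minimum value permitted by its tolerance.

White → 9 (first significant figure)
Blue → 6 (second significant figure)
Green → 5 (third significant figure)
Black → ×1 multiplier
Red → ±2% tolerance
965 × 1 = 965 Ω
Minimum = 965 × (1 − 2/100) = 945.7 Ω.

945.7 Ω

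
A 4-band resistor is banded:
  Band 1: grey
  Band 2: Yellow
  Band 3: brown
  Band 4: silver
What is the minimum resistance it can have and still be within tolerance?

756 Ω

Grey → 8 (first significant figure)
Yellow → 4 (second significant figure)
Brown → ×10 multiplier
Silver → ±10% tolerance
84 × 10 = 840 Ω
Minimum = 840 × (1 − 10/100) = 756 Ω.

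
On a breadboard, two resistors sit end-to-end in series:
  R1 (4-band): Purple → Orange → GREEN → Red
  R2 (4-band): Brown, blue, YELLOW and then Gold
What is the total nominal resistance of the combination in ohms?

7460000 Ω

R1: violet, orange → 73; green ×10^5 → 7300000 Ω.
R2: brown, blue → 16; yellow ×10^4 → 160000 Ω.
Series: 7300000 + 160000 = 7460000 Ω.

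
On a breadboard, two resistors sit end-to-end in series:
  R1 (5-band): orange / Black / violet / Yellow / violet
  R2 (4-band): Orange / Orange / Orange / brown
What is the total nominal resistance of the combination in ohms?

R1: orange, black, violet → 307; yellow ×10^4 → 3070000 Ω.
R2: orange, orange → 33; orange ×10^3 → 33000 Ω.
Series: 3070000 + 33000 = 3103000 Ω.

3103000 Ω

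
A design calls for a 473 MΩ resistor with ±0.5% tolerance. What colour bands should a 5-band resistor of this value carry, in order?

473000000 Ω = 473 × 10^6.
4 → yellow
7 → violet
3 → orange
Multiplier 10^6 → blue.
±0.5% tolerance → green.

yellow, violet, orange, blue, green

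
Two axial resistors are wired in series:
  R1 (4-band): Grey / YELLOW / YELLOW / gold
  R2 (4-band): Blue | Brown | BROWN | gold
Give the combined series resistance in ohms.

840610 Ω

R1: grey, yellow → 84; yellow ×10^4 → 840000 Ω.
R2: blue, brown → 61; brown ×10 → 610 Ω.
Series: 840000 + 610 = 840610 Ω.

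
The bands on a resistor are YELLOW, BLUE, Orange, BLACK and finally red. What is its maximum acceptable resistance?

Yellow → 4 (first significant figure)
Blue → 6 (second significant figure)
Orange → 3 (third significant figure)
Black → ×1 multiplier
Red → ±2% tolerance
463 × 1 = 463 Ω
Maximum = 463 × (1 + 2/100) = 472.26 Ω.

472.26 Ω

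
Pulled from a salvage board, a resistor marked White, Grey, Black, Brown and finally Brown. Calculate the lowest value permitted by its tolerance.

White → 9 (first significant figure)
Grey → 8 (second significant figure)
Black → 0 (third significant figure)
Brown → ×10 multiplier
Brown → ±1% tolerance
980 × 10 = 9800 Ω
Lowest = 9800 × (1 − 1/100) = 9702 Ω.

9702 Ω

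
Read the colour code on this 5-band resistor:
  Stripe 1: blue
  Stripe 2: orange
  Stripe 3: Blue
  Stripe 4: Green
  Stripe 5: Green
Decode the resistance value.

63600000 Ω

Blue → 6 (first significant figure)
Orange → 3 (second significant figure)
Blue → 6 (third significant figure)
Green → ×10^5 multiplier
636 × 100000 = 63600000 Ω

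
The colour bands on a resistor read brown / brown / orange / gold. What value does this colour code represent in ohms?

11000 Ω

Brown → 1 (first significant figure)
Brown → 1 (second significant figure)
Orange → ×10^3 multiplier
11 × 1000 = 11000 Ω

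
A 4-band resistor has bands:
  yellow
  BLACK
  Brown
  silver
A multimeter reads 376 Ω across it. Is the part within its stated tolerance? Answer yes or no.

yes

Yellow → 4 (first significant figure)
Black → 0 (second significant figure)
Brown → ×10 multiplier
Silver → ±10% tolerance
40 × 10 = 400 Ω
Allowed range: 360 Ω to 440 Ω.
376 Ω lies inside that range.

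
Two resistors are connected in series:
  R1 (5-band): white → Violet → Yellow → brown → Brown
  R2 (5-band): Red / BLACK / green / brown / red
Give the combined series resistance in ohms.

11790 Ω

R1: white, violet, yellow → 974; brown ×10 → 9740 Ω.
R2: red, black, green → 205; brown ×10 → 2050 Ω.
Series: 9740 + 2050 = 11790 Ω.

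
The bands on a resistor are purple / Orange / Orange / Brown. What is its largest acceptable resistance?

Violet → 7 (first significant figure)
Orange → 3 (second significant figure)
Orange → ×10^3 multiplier
Brown → ±1% tolerance
73 × 1000 = 73000 Ω
Largest = 73000 × (1 + 1/100) = 73730 Ω.

73730 Ω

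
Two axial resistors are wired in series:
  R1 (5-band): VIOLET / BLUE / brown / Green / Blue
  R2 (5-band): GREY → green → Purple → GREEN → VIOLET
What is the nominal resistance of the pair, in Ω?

R1: violet, blue, brown → 761; green ×10^5 → 76100000 Ω.
R2: grey, green, violet → 857; green ×10^5 → 85700000 Ω.
Series: 76100000 + 85700000 = 161800000 Ω.

161800000 Ω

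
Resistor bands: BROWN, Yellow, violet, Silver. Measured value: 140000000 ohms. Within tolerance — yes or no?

yes

Brown → 1 (first significant figure)
Yellow → 4 (second significant figure)
Violet → ×10^7 multiplier
Silver → ±10% tolerance
14 × 10000000 = 140000000 Ω
Allowed range: 126000000 Ω to 154000000 Ω.
140000000 ohms lies inside that range.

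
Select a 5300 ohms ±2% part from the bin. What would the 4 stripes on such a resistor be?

5300 Ω = 53 × 10^2.
5 → green
3 → orange
Multiplier 10^2 → red.
±2% tolerance → red.

green, orange, red, red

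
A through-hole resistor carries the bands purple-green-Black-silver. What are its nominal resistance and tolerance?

Violet → 7 (first significant figure)
Green → 5 (second significant figure)
Black → ×1 multiplier
Silver → ±10% tolerance
75 × 1 = 75 Ω

75 Ω ±10%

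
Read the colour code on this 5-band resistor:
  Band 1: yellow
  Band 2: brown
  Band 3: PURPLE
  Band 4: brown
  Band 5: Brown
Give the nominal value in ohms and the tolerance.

4170 Ω ±1%

Yellow → 4 (first significant figure)
Brown → 1 (second significant figure)
Violet → 7 (third significant figure)
Brown → ×10 multiplier
Brown → ±1% tolerance
417 × 10 = 4170 Ω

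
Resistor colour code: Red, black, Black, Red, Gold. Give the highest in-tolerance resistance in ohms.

21000 Ω

Red → 2 (first significant figure)
Black → 0 (second significant figure)
Black → 0 (third significant figure)
Red → ×10^2 multiplier
Gold → ±5% tolerance
200 × 100 = 20000 Ω
Highest = 20000 × (1 + 5/100) = 21000 Ω.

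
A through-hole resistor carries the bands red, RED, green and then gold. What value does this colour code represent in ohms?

Red → 2 (first significant figure)
Red → 2 (second significant figure)
Green → ×10^5 multiplier
22 × 100000 = 2200000 Ω

2200000 Ω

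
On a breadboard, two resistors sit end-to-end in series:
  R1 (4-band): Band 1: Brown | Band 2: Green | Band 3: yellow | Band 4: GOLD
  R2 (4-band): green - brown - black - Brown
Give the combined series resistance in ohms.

R1: brown, green → 15; yellow ×10^4 → 150000 Ω.
R2: green, brown → 51; black ×1 → 51 Ω.
Series: 150000 + 51 = 150051 Ω.

150051 Ω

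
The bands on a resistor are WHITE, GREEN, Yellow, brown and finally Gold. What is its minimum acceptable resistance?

White → 9 (first significant figure)
Green → 5 (second significant figure)
Yellow → 4 (third significant figure)
Brown → ×10 multiplier
Gold → ±5% tolerance
954 × 10 = 9540 Ω
Minimum = 9540 × (1 − 5/100) = 9063 Ω.

9063 Ω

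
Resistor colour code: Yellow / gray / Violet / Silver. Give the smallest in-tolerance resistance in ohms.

Yellow → 4 (first significant figure)
Grey → 8 (second significant figure)
Violet → ×10^7 multiplier
Silver → ±10% tolerance
48 × 10000000 = 480000000 Ω
Smallest = 480000000 × (1 − 10/100) = 432000000 Ω.

432000000 Ω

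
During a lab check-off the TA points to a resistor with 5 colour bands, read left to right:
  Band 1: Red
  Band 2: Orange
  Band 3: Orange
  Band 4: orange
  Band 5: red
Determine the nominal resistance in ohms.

Red → 2 (first significant figure)
Orange → 3 (second significant figure)
Orange → 3 (third significant figure)
Orange → ×10^3 multiplier
233 × 1000 = 233000 Ω

233000 Ω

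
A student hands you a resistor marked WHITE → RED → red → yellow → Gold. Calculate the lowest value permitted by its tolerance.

White → 9 (first significant figure)
Red → 2 (second significant figure)
Red → 2 (third significant figure)
Yellow → ×10^4 multiplier
Gold → ±5% tolerance
922 × 10000 = 9220000 Ω
Lowest = 9220000 × (1 − 5/100) = 8759000 Ω.

8759000 Ω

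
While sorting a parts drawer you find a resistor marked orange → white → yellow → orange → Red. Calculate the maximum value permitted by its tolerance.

Orange → 3 (first significant figure)
White → 9 (second significant figure)
Yellow → 4 (third significant figure)
Orange → ×10^3 multiplier
Red → ±2% tolerance
394 × 1000 = 394000 Ω
Maximum = 394000 × (1 + 2/100) = 401880 Ω.

401880 Ω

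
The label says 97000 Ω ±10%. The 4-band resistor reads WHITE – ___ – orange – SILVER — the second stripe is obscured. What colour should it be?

97000 Ω = 97 × 10^3.
The second band gives digit 7 of the significand, and 7 is violet.

violet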